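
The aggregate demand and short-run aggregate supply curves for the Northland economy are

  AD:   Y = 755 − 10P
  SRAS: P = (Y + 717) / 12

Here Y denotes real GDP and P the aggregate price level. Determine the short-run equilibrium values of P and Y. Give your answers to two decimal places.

P = 66.91, Y = 85.91

Rearrange SRAS to Y = 12P − 717.
Set AD = SRAS: 755 − 10P = 12P − 717, so 1472 = 22P and P = 66.91.
Substituting into AD, Y = 755 − 10P = 85.91.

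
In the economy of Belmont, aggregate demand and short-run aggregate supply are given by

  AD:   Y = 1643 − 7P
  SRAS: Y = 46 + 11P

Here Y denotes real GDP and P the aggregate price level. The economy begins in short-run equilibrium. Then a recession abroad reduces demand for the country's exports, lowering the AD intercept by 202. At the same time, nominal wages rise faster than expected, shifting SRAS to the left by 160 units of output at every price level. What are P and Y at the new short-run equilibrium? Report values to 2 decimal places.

After both shocks: AD is Y = 1441 − 7P and SRAS is Y = 11P − 114.
Setting them equal: 1555 = 18P, so P = 86.39.
Substituting into AD, Y = 836.28.

P = 86.39, Y = 836.28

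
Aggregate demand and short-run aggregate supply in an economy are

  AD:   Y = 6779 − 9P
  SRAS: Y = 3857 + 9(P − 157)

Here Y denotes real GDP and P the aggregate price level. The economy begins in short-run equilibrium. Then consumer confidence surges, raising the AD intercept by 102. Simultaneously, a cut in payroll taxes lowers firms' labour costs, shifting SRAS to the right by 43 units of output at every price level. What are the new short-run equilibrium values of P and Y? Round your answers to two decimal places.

After both shocks: AD is Y = 6881 − 9P and SRAS is Y = 2487 + 9P.
Setting them equal: 4394 = 18P, so P = 244.11.
Substituting into AD, Y = 4684.00.

P = 244.11, Y = 4684.00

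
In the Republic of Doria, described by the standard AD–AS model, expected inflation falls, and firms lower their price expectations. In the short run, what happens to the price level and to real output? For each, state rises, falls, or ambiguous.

This is a favourable supply shock: SRAS shifts right.
Moving along the downward-sloping AD curve, P falls and Y rises.

Price level: falls; output: rises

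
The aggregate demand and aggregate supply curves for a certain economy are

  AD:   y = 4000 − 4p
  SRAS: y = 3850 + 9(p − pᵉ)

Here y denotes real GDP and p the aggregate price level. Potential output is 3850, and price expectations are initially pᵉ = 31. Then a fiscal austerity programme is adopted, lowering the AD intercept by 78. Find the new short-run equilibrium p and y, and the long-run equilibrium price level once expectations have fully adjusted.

Short run: p = 27, y = 3814. Long run: p = 18.

AD shifts left: new AD is y = 3922 − 4p. With pᵉ = 31, SRAS is y = 3571 + 9p.
Short run: 3922 − 4p = 3571 + 9p gives 351 = 13p, so p = 27 and y = 3922 − 4·27 = 3814.
y = 3814 is below potential 3850; expectations adjust and SRAS shifts right until y = 3850.
Long run: on the new AD curve, 3850 = 3922 − 4p gives p = 18.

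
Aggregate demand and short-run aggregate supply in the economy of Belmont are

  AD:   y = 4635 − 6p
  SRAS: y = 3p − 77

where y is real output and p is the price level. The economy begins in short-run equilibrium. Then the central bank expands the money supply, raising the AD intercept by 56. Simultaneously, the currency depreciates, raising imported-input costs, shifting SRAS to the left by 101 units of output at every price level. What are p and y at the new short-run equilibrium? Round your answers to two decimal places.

p = 541.00, y = 1445.00

After both shocks: AD is y = 4691 − 6p and SRAS is y = 3p − 178.
Setting them equal: 4869 = 9p, so p = 541.00.
Substituting into AD, y = 1445.00.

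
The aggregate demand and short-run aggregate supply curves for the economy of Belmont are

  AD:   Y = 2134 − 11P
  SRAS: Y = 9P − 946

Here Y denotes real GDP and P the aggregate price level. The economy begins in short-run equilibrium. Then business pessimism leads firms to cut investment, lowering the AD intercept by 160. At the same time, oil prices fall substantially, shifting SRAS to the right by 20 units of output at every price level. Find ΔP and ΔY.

After both shocks: AD is Y = 1974 − 11P and SRAS is Y = 9P − 926.
Setting them equal: 2900 = 20P, so P = 145.
Y = 1974 − 11·145 = 379.
Initially P = 154, Y = 440, so ΔP = -9 and ΔY = -61.

ΔP = -9, ΔY = -61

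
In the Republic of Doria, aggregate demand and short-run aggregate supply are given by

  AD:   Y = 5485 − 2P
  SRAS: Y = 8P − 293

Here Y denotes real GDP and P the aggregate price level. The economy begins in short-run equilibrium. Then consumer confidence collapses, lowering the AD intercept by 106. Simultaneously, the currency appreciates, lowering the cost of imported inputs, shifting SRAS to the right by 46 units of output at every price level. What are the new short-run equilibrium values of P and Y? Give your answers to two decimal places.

After both shocks: AD is Y = 5379 − 2P and SRAS is Y = 8P − 247.
Setting them equal: 5626 = 10P, so P = 562.60.
Substituting into AD, Y = 4253.80.

P = 562.60, Y = 4253.80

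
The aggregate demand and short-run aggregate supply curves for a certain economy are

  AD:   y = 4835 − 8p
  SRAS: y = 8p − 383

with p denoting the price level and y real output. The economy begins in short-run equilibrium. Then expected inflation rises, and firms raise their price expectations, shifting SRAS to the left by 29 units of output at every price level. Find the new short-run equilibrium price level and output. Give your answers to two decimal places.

This is a negative supply shock: SRAS shifts left.
New SRAS: y = 8p − 412.
Set AD = SRAS: 4835 − 8p = 8p − 412, so 5247 = 16p and p = 327.94.
Substituting into AD, y = 2211.50.

p = 327.94, y = 2211.50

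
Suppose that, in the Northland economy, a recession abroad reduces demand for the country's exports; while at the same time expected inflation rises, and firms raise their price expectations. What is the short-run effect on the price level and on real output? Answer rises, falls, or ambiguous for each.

Price level: ambiguous; output: falls

The first event is a negative demand shock: AD shifts left, which by itself pushes P down and Y down.
The second is an adverse supply shock: SRAS shifts left, which by itself pushes P up and Y down.
The two shocks push P in opposite directions, so the effect on P is ambiguous. Both shocks push Y down, so Y falls.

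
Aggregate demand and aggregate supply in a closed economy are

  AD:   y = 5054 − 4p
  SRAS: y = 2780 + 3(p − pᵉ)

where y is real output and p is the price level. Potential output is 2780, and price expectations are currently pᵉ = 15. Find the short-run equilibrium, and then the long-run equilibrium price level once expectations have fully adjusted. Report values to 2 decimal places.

Short run: p = 331.29, y = 3728.86. Long run: p = 568.50.

Short run: with pᵉ = 15, SRAS is y = 2735 + 3p. Setting AD = SRAS gives 2319 = 7p, so p = 331.29 and y = 5054 − 4p = 3728.86.
Output 3728.86 is above potential 2780, so over time expected prices rise and SRAS shifts left until y returns to 2780.
Long run: y = 2780 on the AD curve gives 2780 = 5054 − 4p, so p = 568.50.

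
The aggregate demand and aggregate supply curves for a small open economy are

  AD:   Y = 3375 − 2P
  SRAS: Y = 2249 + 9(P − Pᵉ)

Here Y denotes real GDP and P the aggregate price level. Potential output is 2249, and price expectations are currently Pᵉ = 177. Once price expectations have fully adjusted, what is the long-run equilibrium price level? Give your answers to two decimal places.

Short run: with Pᵉ = 177, SRAS is Y = 656 + 9P. Setting AD = SRAS gives 2719 = 11P, so P = 247.18 and Y = 3375 − 2P = 2880.64.
Output 2880.64 is above potential 2249, so over time expected prices rise and SRAS shifts left until Y returns to 2249.
Long run: Y = 2249 on the AD curve gives 2249 = 3375 − 2P, so P = 563.00.

Long-run P = 563.00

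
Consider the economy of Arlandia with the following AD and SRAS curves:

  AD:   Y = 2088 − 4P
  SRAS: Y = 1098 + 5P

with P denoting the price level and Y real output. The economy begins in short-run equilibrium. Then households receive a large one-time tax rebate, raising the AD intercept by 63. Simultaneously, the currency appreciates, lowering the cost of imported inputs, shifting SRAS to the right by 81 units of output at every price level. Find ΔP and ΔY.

ΔP = -2, ΔY = +71

After both shocks: AD is Y = 2151 − 4P and SRAS is Y = 1179 + 5P.
Setting them equal: 972 = 9P, so P = 108.
Y = 2151 − 4·108 = 1719.
Initially P = 110, Y = 1648, so ΔP = -2 and ΔY = +71.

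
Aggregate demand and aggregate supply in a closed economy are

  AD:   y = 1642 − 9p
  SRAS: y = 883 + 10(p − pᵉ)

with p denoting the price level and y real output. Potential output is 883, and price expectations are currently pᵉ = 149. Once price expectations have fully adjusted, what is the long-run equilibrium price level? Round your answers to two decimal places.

Long-run p = 84.33

Short run: with pᵉ = 149, SRAS is y = 10p − 607. Setting AD = SRAS gives 2249 = 19p, so p = 118.37 and y = 1642 − 9p = 576.68.
Output 576.68 is below potential 883, so over time expected prices fall and SRAS shifts right until y returns to 883.
Long run: y = 883 on the AD curve gives 883 = 1642 − 9p, so p = 84.33.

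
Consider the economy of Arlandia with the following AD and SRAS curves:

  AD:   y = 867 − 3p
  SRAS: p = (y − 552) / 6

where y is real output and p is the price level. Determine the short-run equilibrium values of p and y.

Rearrange SRAS to y = 552 + 6p.
Set AD = SRAS: 867 − 3p = 552 + 6p, so 315 = 9p and p = 35.
Then y = 867 − 3·35 = 762.

p = 35, y = 762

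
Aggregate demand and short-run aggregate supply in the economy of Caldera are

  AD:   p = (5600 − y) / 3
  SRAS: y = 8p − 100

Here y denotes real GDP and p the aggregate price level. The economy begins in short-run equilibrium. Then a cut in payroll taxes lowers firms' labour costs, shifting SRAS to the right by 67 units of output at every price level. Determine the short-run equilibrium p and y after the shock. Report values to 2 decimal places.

p = 512.09, y = 4063.73

This is a positive supply shock: SRAS shifts right.
New SRAS: y = 8p − 33.
Set AD = SRAS: 5600 − 3p = 8p − 33, so 5633 = 11p and p = 512.09.
Substituting into AD, y = 4063.73.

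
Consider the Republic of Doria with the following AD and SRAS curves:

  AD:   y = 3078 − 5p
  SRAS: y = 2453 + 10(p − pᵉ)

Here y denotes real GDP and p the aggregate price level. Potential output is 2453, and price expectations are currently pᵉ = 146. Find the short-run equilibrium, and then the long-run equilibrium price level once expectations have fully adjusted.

Short run: p = 139, y = 2383. Long run: p = 125.

Short run: with pᵉ = 146, SRAS is y = 993 + 10p. Setting AD = SRAS gives 2085 = 15p, so p = 139 and y = 3078 − 5·139 = 2383.
Output 2383 is below potential 2453, so over time expected prices fall and SRAS shifts right until y returns to 2453.
Long run: y = 2453 on the AD curve gives 2453 = 3078 − 5p, so p = 125.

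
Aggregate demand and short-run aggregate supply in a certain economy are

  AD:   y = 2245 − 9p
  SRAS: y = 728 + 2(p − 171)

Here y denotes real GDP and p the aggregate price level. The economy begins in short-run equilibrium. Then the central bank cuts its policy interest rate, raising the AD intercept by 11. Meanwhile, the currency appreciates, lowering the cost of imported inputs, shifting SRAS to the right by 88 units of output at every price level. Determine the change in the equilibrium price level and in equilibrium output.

After both shocks: AD is y = 2256 − 9p and SRAS is y = 474 + 2p.
Setting them equal: 1782 = 11p, so p = 162.
y = 2256 − 9·162 = 798.
Initially p = 169, y = 724, so Δp = -7 and Δy = +74.

Δp = -7, Δy = +74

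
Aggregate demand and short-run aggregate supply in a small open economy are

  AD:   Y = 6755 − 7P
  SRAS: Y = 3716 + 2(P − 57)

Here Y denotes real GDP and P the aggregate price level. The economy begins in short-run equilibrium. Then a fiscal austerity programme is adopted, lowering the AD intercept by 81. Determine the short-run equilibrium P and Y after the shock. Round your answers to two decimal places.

P = 341.33, Y = 4284.67

This is a negative demand shock: AD shifts left.
New AD: Y = 6674 − 7P.
SRAS can be written Y = 3602 + 2P.
Set AD = SRAS: 6674 − 7P = 3602 + 2P, so 3072 = 9P and P = 341.33.
Substituting into AD, Y = 4284.67.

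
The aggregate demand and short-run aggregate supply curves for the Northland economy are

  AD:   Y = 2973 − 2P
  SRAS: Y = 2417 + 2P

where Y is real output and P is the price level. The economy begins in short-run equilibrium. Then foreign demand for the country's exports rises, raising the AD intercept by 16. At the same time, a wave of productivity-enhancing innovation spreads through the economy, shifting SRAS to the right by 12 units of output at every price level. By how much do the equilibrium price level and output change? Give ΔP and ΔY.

After both shocks: AD is Y = 2989 − 2P and SRAS is Y = 2429 + 2P.
Setting them equal: 560 = 4P, so P = 140.
Y = 2989 − 2·140 = 2709.
Initially P = 139, Y = 2695, so ΔP = +1 and ΔY = +14.

ΔP = +1, ΔY = +14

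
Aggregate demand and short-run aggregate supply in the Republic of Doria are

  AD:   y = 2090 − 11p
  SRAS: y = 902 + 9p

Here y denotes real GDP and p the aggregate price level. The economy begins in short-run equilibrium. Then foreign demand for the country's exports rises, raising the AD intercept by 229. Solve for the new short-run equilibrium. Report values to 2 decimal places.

This is a positive demand shock: AD shifts right.
New AD: y = 2319 − 11p.
Set AD = SRAS: 2319 − 11p = 902 + 9p, so 1417 = 20p and p = 70.85.
Substituting into AD, y = 1539.65.

p = 70.85, y = 1539.65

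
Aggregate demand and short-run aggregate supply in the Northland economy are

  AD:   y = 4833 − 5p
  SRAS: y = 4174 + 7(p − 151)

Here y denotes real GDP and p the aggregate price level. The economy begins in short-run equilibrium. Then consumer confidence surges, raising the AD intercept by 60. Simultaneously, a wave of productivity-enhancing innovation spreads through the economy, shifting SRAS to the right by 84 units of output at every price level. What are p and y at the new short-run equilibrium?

p = 141, y = 4188

After both shocks: AD is y = 4893 − 5p and SRAS is y = 3201 + 7p.
Setting them equal: 1692 = 12p, so p = 141.
y = 4893 − 5·141 = 4188.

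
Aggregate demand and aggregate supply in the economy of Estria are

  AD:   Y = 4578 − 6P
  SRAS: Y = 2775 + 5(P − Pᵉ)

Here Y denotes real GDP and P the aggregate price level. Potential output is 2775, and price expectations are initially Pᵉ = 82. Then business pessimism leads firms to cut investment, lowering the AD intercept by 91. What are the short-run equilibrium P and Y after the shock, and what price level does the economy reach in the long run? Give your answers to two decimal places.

AD shifts left: new AD is Y = 4487 − 6P. With Pᵉ = 82, SRAS is Y = 2365 + 5P.
Short run: 4487 − 6P = 2365 + 5P gives 2122 = 11P, so P = 192.91 and Y = 4487 − 6P = 3329.55.
Y = 3329.55 is above potential 2775; expectations adjust and SRAS shifts left until Y = 2775.
Long run: on the new AD curve, 2775 = 4487 − 6P gives P = 285.33.

Short run: P = 192.91, Y = 3329.55. Long run: P = 285.33.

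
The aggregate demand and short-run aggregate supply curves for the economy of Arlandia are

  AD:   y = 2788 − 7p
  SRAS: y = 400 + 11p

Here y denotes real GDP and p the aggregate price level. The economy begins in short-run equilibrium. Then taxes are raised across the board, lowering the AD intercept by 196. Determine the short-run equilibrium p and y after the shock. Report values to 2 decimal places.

This is a negative demand shock: AD shifts left.
New AD: y = 2592 − 7p.
Set AD = SRAS: 2592 − 7p = 400 + 11p, so 2192 = 18p and p = 121.78.
Substituting into AD, y = 1739.56.

p = 121.78, y = 1739.56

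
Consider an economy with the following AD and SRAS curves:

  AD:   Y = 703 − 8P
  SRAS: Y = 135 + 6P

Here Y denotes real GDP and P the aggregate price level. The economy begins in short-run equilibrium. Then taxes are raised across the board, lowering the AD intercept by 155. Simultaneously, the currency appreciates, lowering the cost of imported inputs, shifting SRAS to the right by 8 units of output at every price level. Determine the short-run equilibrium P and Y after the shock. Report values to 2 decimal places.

After both shocks: AD is Y = 548 − 8P and SRAS is Y = 143 + 6P.
Setting them equal: 405 = 14P, so P = 28.93.
Substituting into AD, Y = 316.57.

P = 28.93, Y = 316.57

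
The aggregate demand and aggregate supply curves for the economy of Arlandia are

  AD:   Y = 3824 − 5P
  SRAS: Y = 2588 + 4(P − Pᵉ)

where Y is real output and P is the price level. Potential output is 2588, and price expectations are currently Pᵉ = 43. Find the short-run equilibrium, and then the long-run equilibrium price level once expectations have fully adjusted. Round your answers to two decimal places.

Short run: with Pᵉ = 43, SRAS is Y = 2416 + 4P. Setting AD = SRAS gives 1408 = 9P, so P = 156.44 and Y = 3824 − 5P = 3041.78.
Output 3041.78 is above potential 2588, so over time expected prices rise and SRAS shifts left until Y returns to 2588.
Long run: Y = 2588 on the AD curve gives 2588 = 3824 − 5P, so P = 247.20.

Short run: P = 156.44, Y = 3041.78. Long run: P = 247.20.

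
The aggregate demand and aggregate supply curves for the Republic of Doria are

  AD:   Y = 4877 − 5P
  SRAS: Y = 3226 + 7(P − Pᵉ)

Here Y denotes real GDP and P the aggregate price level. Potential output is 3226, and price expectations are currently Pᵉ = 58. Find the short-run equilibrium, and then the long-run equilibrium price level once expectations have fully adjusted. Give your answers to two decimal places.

Short run: P = 171.42, Y = 4019.92. Long run: P = 330.20.

Short run: with Pᵉ = 58, SRAS is Y = 2820 + 7P. Setting AD = SRAS gives 2057 = 12P, so P = 171.42 and Y = 4877 − 5P = 4019.92.
Output 4019.92 is above potential 3226, so over time expected prices rise and SRAS shifts left until Y returns to 3226.
Long run: Y = 3226 on the AD curve gives 3226 = 4877 − 5P, so P = 330.20.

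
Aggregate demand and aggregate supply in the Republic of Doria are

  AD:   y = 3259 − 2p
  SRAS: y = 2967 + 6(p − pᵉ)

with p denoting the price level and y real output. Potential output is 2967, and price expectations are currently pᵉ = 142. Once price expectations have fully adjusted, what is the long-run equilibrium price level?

Short run: with pᵉ = 142, SRAS is y = 2115 + 6p. Setting AD = SRAS gives 1144 = 8p, so p = 143 and y = 3259 − 2·143 = 2973.
Output 2973 is above potential 2967, so over time expected prices rise and SRAS shifts left until y returns to 2967.
Long run: y = 2967 on the AD curve gives 2967 = 3259 − 2p, so p = 146.

Long-run p = 146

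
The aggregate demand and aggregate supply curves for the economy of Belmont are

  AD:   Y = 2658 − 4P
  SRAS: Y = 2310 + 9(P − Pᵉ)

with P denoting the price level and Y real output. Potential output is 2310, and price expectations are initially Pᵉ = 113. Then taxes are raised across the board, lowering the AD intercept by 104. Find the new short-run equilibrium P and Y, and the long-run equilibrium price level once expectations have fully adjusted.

Short run: P = 97, Y = 2166. Long run: P = 61.

AD shifts left: new AD is Y = 2554 − 4P. With Pᵉ = 113, SRAS is Y = 1293 + 9P.
Short run: 2554 − 4P = 1293 + 9P gives 1261 = 13P, so P = 97 and Y = 2554 − 4·97 = 2166.
Y = 2166 is below potential 2310; expectations adjust and SRAS shifts right until Y = 2310.
Long run: on the new AD curve, 2310 = 2554 − 4P gives P = 61.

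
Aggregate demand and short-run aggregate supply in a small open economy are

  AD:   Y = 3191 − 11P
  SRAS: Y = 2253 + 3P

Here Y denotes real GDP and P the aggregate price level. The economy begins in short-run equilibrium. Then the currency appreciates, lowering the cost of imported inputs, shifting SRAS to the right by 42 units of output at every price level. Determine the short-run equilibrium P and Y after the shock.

P = 64, Y = 2487

This is a positive supply shock: SRAS shifts right.
New SRAS: Y = 2295 + 3P.
Set AD = SRAS: 3191 − 11P = 2295 + 3P, so 896 = 14P and P = 64.
Y = 3191 − 11·64 = 2487.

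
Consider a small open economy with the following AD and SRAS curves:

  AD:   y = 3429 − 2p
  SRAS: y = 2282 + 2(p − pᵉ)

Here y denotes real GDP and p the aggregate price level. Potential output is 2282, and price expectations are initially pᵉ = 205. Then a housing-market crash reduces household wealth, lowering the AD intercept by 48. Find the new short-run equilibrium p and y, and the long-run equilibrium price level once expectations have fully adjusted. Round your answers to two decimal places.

Short run: p = 377.25, y = 2626.50. Long run: p = 549.50.

AD shifts left: new AD is y = 3381 − 2p. With pᵉ = 205, SRAS is y = 1872 + 2p.
Short run: 3381 − 2p = 1872 + 2p gives 1509 = 4p, so p = 377.25 and y = 3381 − 2p = 2626.50.
y = 2626.50 is above potential 2282; expectations adjust and SRAS shifts left until y = 2282.
Long run: on the new AD curve, 2282 = 3381 − 2p gives p = 549.50.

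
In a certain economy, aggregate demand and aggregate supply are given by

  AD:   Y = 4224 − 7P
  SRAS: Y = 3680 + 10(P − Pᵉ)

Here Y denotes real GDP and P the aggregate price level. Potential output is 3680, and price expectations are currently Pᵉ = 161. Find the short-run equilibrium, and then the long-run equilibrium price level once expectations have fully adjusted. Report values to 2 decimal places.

Short run: with Pᵉ = 161, SRAS is Y = 2070 + 10P. Setting AD = SRAS gives 2154 = 17P, so P = 126.71 and Y = 4224 − 7P = 3337.06.
Output 3337.06 is below potential 3680, so over time expected prices fall and SRAS shifts right until Y returns to 3680.
Long run: Y = 3680 on the AD curve gives 3680 = 4224 − 7P, so P = 77.71.

Short run: P = 126.71, Y = 3337.06. Long run: P = 77.71.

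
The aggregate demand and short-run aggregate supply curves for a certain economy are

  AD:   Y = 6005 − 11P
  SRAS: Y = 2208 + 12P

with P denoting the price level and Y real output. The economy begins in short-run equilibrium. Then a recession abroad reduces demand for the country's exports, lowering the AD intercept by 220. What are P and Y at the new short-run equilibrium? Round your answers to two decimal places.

This is a negative demand shock: AD shifts left.
New AD: Y = 5785 − 11P.
Set AD = SRAS: 5785 − 11P = 2208 + 12P, so 3577 = 23P and P = 155.52.
Substituting into AD, Y = 4074.26.

P = 155.52, Y = 4074.26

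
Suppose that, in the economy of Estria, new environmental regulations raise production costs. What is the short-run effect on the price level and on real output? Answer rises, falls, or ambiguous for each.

Price level: rises; output: falls

This is an adverse supply shock: SRAS shifts left.
Moving along the downward-sloping AD curve, P rises and Y falls.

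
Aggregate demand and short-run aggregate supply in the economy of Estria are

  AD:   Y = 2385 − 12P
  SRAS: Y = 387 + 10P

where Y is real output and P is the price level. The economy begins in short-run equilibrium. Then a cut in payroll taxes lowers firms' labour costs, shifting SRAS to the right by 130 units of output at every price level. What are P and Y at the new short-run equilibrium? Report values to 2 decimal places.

This is a positive supply shock: SRAS shifts right.
New SRAS: Y = 517 + 10P.
Set AD = SRAS: 2385 − 12P = 517 + 10P, so 1868 = 22P and P = 84.91.
Substituting into AD, Y = 1366.09.

P = 84.91, Y = 1366.09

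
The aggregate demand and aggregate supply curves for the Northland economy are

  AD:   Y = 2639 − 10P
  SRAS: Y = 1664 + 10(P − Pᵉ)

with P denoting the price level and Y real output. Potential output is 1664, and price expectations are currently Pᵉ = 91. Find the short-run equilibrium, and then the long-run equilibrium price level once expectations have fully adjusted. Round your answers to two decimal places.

Short run: with Pᵉ = 91, SRAS is Y = 754 + 10P. Setting AD = SRAS gives 1885 = 20P, so P = 94.25 and Y = 2639 − 10P = 1696.50.
Output 1696.50 is above potential 1664, so over time expected prices rise and SRAS shifts left until Y returns to 1664.
Long run: Y = 1664 on the AD curve gives 1664 = 2639 − 10P, so P = 97.50.

Short run: P = 94.25, Y = 1696.50. Long run: P = 97.50.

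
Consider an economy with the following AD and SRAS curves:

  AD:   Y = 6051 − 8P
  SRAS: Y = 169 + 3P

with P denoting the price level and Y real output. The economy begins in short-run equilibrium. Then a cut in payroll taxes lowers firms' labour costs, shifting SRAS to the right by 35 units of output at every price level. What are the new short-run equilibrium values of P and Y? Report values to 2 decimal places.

This is a positive supply shock: SRAS shifts right.
New SRAS: Y = 204 + 3P.
Set AD = SRAS: 6051 − 8P = 204 + 3P, so 5847 = 11P and P = 531.55.
Substituting into AD, Y = 1798.64.

P = 531.55, Y = 1798.64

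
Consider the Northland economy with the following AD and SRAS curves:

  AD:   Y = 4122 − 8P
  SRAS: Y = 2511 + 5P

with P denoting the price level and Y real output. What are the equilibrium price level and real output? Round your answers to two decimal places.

P = 123.92, Y = 3130.62

Set AD = SRAS: 4122 − 8P = 2511 + 5P, so 1611 = 13P and P = 123.92.
Substituting into AD, Y = 4122 − 8P = 3130.62.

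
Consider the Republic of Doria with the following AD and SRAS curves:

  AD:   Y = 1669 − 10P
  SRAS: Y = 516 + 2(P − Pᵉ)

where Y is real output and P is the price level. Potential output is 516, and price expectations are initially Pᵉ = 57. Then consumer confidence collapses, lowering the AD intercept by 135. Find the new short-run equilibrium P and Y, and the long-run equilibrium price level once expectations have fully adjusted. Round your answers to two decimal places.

AD shifts left: new AD is Y = 1534 − 10P. With Pᵉ = 57, SRAS is Y = 402 + 2P.
Short run: 1534 − 10P = 402 + 2P gives 1132 = 12P, so P = 94.33 and Y = 1534 − 10P = 590.67.
Y = 590.67 is above potential 516; expectations adjust and SRAS shifts left until Y = 516.
Long run: on the new AD curve, 516 = 1534 − 10P gives P = 101.80.

Short run: P = 94.33, Y = 590.67. Long run: P = 101.80.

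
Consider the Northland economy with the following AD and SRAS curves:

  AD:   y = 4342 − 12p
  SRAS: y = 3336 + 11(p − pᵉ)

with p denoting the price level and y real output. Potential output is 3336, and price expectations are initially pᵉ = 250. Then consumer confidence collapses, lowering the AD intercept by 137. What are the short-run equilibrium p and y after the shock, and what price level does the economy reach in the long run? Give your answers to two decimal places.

Short run: p = 157.35, y = 2316.83. Long run: p = 72.42.

AD shifts left: new AD is y = 4205 − 12p. With pᵉ = 250, SRAS is y = 586 + 11p.
Short run: 4205 − 12p = 586 + 11p gives 3619 = 23p, so p = 157.35 and y = 4205 − 12p = 2316.83.
y = 2316.83 is below potential 3336; expectations adjust and SRAS shifts right until y = 3336.
Long run: on the new AD curve, 3336 = 4205 − 12p gives p = 72.42.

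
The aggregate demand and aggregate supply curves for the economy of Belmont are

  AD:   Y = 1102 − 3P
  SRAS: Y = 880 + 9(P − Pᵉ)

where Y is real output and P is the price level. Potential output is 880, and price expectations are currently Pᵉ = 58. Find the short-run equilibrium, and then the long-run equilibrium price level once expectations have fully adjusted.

Short run: P = 62, Y = 916. Long run: P = 74.

Short run: with Pᵉ = 58, SRAS is Y = 358 + 9P. Setting AD = SRAS gives 744 = 12P, so P = 62 and Y = 1102 − 3·62 = 916.
Output 916 is above potential 880, so over time expected prices rise and SRAS shifts left until Y returns to 880.
Long run: Y = 880 on the AD curve gives 880 = 1102 − 3P, so P = 74.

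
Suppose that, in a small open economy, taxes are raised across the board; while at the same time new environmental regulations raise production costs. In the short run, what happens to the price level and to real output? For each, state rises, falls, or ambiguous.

Price level: ambiguous; output: falls

The first event is a negative demand shock: AD shifts left, which by itself pushes P down and Y down.
The second is an adverse supply shock: SRAS shifts left, which by itself pushes P up and Y down.
The two shocks push P in opposite directions, so the effect on P is ambiguous. Both shocks push Y down, so Y falls.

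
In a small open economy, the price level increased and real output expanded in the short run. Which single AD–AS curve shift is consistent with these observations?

AD shifted right

P rose and Y rose. An AD shift moves P and Y in the same direction; an SRAS shift moves them in opposite directions.
Here P and Y moved in the same direction, so the AD curve shifted.
Since Y rose, AD shifted right.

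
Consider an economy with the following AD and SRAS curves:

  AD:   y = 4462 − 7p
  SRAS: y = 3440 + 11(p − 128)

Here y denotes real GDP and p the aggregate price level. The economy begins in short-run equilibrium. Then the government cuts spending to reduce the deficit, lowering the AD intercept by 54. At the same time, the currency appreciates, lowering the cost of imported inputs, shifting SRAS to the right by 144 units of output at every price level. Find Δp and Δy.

After both shocks: AD is y = 4408 − 7p and SRAS is y = 2176 + 11p.
Setting them equal: 2232 = 18p, so p = 124.
y = 4408 − 7·124 = 3540.
Initially p = 135, y = 3517, so Δp = -11 and Δy = +23.

Δp = -11, Δy = +23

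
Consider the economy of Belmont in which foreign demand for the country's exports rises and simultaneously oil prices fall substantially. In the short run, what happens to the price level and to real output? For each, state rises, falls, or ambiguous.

The first event is a positive demand shock: AD shifts right, which by itself pushes P up and Y up.
The second is a favourable supply shock: SRAS shifts right, which by itself pushes P down and Y up.
The two shocks push P in opposite directions, so the effect on P is ambiguous. Both shocks push Y up, so Y rises.

Price level: ambiguous; output: rises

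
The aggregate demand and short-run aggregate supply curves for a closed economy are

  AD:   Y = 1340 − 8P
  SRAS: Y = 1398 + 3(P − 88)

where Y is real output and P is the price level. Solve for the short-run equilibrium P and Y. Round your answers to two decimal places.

Write SRAS as Y = 1398 + 3P − 264 = 1134 + 3P.
Set AD = SRAS: 1340 − 8P = 1134 + 3P, so 206 = 11P and P = 18.73.
Substituting into AD, Y = 1340 − 8P = 1190.18.

P = 18.73, Y = 1190.18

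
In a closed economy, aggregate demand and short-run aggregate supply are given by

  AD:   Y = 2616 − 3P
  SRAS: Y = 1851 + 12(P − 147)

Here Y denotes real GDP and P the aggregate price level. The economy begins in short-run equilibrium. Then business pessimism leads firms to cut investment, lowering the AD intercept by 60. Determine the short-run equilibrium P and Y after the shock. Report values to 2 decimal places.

P = 164.60, Y = 2062.20

This is a negative demand shock: AD shifts left.
New AD: Y = 2556 − 3P.
SRAS can be written Y = 87 + 12P.
Set AD = SRAS: 2556 − 3P = 87 + 12P, so 2469 = 15P and P = 164.60.
Substituting into AD, Y = 2062.20.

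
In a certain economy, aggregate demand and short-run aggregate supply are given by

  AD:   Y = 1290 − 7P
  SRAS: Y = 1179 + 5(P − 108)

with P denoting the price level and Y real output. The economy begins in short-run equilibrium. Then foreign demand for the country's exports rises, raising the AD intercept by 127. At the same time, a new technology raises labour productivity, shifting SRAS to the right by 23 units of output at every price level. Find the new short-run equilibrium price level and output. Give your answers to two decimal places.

After both shocks: AD is Y = 1417 − 7P and SRAS is Y = 662 + 5P.
Setting them equal: 755 = 12P, so P = 62.92.
Substituting into AD, Y = 976.58.

P = 62.92, Y = 976.58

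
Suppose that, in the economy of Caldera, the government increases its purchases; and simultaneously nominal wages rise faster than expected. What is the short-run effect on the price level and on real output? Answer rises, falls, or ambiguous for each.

Price level: rises; output: ambiguous

The first event is a positive demand shock: AD shifts right, which by itself pushes P up and Y up.
The second is an adverse supply shock: SRAS shifts left, which by itself pushes P up and Y down.
Both shocks push P up, so P rises. The two shocks push Y in opposite directions, so the effect on Y is ambiguous.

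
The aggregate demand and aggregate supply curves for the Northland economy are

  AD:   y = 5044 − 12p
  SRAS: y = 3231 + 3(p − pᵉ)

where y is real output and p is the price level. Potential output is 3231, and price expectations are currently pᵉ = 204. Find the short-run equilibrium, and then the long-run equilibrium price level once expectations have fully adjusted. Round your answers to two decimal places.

Short run: with pᵉ = 204, SRAS is y = 2619 + 3p. Setting AD = SRAS gives 2425 = 15p, so p = 161.67 and y = 5044 − 12p = 3104.00.
Output 3104.00 is below potential 3231, so over time expected prices fall and SRAS shifts right until y returns to 3231.
Long run: y = 3231 on the AD curve gives 3231 = 5044 − 12p, so p = 151.08.

Short run: p = 161.67, y = 3104.00. Long run: p = 151.08.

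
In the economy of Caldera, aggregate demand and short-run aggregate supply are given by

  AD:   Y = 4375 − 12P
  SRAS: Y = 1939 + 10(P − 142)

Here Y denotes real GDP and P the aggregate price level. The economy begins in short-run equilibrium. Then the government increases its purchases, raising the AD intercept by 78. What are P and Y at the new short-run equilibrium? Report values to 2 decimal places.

P = 178.82, Y = 2307.18

This is a positive demand shock: AD shifts right.
New AD: Y = 4453 − 12P.
SRAS can be written Y = 519 + 10P.
Set AD = SRAS: 4453 − 12P = 519 + 10P, so 3934 = 22P and P = 178.82.
Substituting into AD, Y = 2307.18.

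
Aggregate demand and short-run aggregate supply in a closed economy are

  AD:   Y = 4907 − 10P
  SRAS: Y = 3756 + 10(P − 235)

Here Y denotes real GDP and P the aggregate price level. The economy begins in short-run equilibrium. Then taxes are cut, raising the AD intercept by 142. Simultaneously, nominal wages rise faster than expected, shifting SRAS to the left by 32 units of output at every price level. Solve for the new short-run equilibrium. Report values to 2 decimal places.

After both shocks: AD is Y = 5049 − 10P and SRAS is Y = 1374 + 10P.
Setting them equal: 3675 = 20P, so P = 183.75.
Substituting into AD, Y = 3211.50.

P = 183.75, Y = 3211.50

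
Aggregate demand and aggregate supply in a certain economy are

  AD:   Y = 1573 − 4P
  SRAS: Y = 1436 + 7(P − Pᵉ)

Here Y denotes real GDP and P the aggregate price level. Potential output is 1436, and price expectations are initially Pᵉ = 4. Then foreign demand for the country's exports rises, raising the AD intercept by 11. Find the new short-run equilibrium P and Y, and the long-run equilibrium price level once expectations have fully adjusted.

AD shifts right: new AD is Y = 1584 − 4P. With Pᵉ = 4, SRAS is Y = 1408 + 7P.
Short run: 1584 − 4P = 1408 + 7P gives 176 = 11P, so P = 16 and Y = 1584 − 4·16 = 1520.
Y = 1520 is above potential 1436; expectations adjust and SRAS shifts left until Y = 1436.
Long run: on the new AD curve, 1436 = 1584 − 4P gives P = 37.

Short run: P = 16, Y = 1520. Long run: P = 37.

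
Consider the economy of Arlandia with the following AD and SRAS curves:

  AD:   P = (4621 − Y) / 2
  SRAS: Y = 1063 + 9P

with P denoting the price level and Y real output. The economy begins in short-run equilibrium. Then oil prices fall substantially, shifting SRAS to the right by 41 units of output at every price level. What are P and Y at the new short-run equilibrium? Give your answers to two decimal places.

This is a positive supply shock: SRAS shifts right.
New SRAS: Y = 1104 + 9P.
Set AD = SRAS: 4621 − 2P = 1104 + 9P, so 3517 = 11P and P = 319.73.
Substituting into AD, Y = 3981.55.

P = 319.73, Y = 3981.55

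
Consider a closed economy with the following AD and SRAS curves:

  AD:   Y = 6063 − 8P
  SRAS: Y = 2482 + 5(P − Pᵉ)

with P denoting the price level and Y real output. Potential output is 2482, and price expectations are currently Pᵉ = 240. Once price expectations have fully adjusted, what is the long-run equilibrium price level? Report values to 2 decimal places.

Long-run P = 447.63

Short run: with Pᵉ = 240, SRAS is Y = 1282 + 5P. Setting AD = SRAS gives 4781 = 13P, so P = 367.77 and Y = 6063 − 8P = 3120.85.
Output 3120.85 is above potential 2482, so over time expected prices rise and SRAS shifts left until Y returns to 2482.
Long run: Y = 2482 on the AD curve gives 2482 = 6063 − 8P, so P = 447.63.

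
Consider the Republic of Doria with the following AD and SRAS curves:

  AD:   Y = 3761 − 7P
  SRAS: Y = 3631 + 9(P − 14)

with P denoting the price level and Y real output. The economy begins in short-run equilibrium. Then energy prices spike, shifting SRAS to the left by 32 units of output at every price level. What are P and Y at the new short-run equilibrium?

P = 18, Y = 3635

This is a negative supply shock: SRAS shifts left.
New SRAS: Y = 3473 + 9P.
Set AD = SRAS: 3761 − 7P = 3473 + 9P, so 288 = 16P and P = 18.
Y = 3761 − 7·18 = 3635.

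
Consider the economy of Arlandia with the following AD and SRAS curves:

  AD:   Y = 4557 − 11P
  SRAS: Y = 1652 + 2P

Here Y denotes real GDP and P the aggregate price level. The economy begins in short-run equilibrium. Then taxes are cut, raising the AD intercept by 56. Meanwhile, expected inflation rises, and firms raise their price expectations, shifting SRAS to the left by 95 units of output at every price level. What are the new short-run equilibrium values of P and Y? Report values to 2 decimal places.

P = 235.08, Y = 2027.15

After both shocks: AD is Y = 4613 − 11P and SRAS is Y = 1557 + 2P.
Setting them equal: 3056 = 13P, so P = 235.08.
Substituting into AD, Y = 2027.15.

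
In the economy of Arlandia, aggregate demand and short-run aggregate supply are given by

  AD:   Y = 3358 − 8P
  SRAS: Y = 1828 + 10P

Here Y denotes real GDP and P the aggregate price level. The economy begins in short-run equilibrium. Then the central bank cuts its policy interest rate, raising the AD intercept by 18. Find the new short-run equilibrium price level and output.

P = 86, Y = 2688

This is a positive demand shock: AD shifts right.
New AD: Y = 3376 − 8P.
Set AD = SRAS: 3376 − 8P = 1828 + 10P, so 1548 = 18P and P = 86.
Y = 3376 − 8·86 = 2688.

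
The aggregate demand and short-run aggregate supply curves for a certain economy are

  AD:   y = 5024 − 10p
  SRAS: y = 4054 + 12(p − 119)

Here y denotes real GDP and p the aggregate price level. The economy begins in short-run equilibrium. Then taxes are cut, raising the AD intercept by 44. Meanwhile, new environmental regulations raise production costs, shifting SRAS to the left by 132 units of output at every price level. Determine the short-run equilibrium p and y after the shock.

p = 117, y = 3898

After both shocks: AD is y = 5068 − 10p and SRAS is y = 2494 + 12p.
Setting them equal: 2574 = 22p, so p = 117.
y = 5068 − 10·117 = 3898.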